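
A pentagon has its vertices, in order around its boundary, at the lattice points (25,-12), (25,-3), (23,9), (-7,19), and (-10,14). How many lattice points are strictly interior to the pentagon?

430

The shoelace formula gives twice the area as |(25·(-3) − 25·(-12)) + (25·9 − 23·(-3)) + (23·19 − (-7)·9) + ((-7)·14 − (-10)·19) + ((-10)·(-12) − 25·14)| = 881, so the area is 881/2.
Summing gcd(|Δx|,|Δy|) over the edges gives the boundary count: gcd(0,9) + gcd(2,12) + gcd(30,10) + gcd(3,5) + gcd(35,26) = 9+2+10+1+1 = 23.
Pick's theorem gives I = A − B/2 + 1 = 881/2 − 23/2 + 1 = 430.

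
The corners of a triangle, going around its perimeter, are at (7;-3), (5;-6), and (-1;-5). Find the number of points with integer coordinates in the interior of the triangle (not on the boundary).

By the shoelace formula, twice the signed area is |[7·(-6) − 5·(-3)] + [5·(-5) − (-1)·(-6)] + [(-1)·(-3) − 7·(-5)]| = 20, so the area is 10.
Summing gcd(|Δx|,|Δy|) over the edges gives the boundary count: gcd(2,3) + gcd(6,1) + gcd(8,2) = 1+1+2 = 4.
By Pick's theorem A = I + B/2 − 1, so I = 10 − 4/2 + 1 = 9.

9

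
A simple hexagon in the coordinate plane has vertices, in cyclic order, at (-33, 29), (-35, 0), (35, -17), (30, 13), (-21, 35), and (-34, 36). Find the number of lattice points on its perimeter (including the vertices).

10

Summing gcd(|Δx|,|Δy|) over the edges gives the boundary count: gcd(2,29) + gcd(70,17) + gcd(5,30) + gcd(51,22) + gcd(13,1) + gcd(1,7) = 1+1+5+1+1+1 = 10.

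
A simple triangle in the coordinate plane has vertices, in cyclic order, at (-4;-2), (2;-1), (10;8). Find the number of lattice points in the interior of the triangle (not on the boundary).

22

By the shoelace formula, twice the signed area is |((-4)·(-1) − 2·(-2)) + (2·8 − 10·(-1)) + (10·(-2) − (-4)·8)| = 46, so the area is 23.
Along each edge there are gcd(|Δx|,|Δy|)+1 lattice points, so counting each shared vertex once the boundary has gcd(6,1) + gcd(8,9) + gcd(14,10) = 1+1+2 = 4.
Pick's theorem gives I = A − B/2 + 1 = 23 − 4/2 + 1 = 22.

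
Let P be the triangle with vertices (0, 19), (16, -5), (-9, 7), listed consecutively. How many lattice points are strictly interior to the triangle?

199

The shoelace formula gives twice the area as |[0·(-5) − 16·19] + [16·7 − (-9)·(-5)] + [(-9)·19 − 0·7]| = 408, so the area is 204.
Summing gcd(|Δx|,|Δy|) over the edges gives the boundary count: gcd(16,24) + gcd(25,12) + gcd(9,12) = 8+1+3 = 12.
By Pick's theorem A = I + B/2 − 1, so I = 204 − 12/2 + 1 = 199.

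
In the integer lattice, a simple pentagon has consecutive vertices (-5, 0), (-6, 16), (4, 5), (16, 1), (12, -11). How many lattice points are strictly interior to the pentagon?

242

By the shoelace formula, twice the signed area is |[(-5)·16 − (-6)·0] + [(-6)·5 − 4·16] + [4·1 − 16·5] + [16·(-11) − 12·1] + [12·0 − (-5)·(-11)]| = 493, so the area is 246.5.
Summing gcd(|Δx|,|Δy|) over the edges gives the boundary count: gcd(1,16) + gcd(10,11) + gcd(12,4) + gcd(4,12) + gcd(17,11) = 1+1+4+4+1 = 11.
Pick's theorem gives I = A − B/2 + 1 = 246.5 − 11/2 + 1 = 242.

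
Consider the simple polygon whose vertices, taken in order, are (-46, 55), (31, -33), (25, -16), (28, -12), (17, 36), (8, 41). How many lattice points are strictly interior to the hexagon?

2111

By the shoelace formula, twice the signed area is |[(-46)·(-33) − 31·55] + [31·(-16) − 25·(-33)] + [25·(-12) − 28·(-16)] + [28·36 − 17·(-12)] + [17·41 − 8·36] + [8·55 − (-46)·41]| = 4237, so the area is 2118.5.
The number of boundary lattice points is Σ gcd(|Δx|,|Δy|) = gcd(77,88) + gcd(6,17) + gcd(3,4) + gcd(11,48) + gcd(9,5) + gcd(54,14) = 11+1+1+1+1+2 = 17.
By Pick's theorem A = I + B/2 − 1, so I = 2118.5 − 17/2 + 1 = 2111.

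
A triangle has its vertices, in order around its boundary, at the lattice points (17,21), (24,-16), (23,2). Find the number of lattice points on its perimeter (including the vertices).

Along each edge there are gcd(|Δx|,|Δy|)+1 lattice points, so counting each shared vertex once the boundary has gcd(7,37) + gcd(1,18) + gcd(6,19) = 1+1+1 = 3.

3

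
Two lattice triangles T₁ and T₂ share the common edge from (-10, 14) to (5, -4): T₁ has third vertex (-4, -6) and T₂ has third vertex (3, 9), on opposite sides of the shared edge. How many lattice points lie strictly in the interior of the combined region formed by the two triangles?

The union is the simple quadrilateral with vertices (-10, 14), (-4, -6), (5, -4), (3, 9) in order.
The shoelace formula gives twice the area as |[(-10)·(-6) − (-4)·14] + [(-4)·(-4) − 5·(-6)] + [5·9 − 3·(-4)] + [3·14 − (-10)·9]| = 351, so the area is 351/2.
Summing gcd(|Δx|,|Δy|) over the edges gives the boundary count: gcd(6,20) + gcd(9,2) + gcd(2,13) + gcd(13,5) = 2+1+1+1 = 5.
By Pick's theorem I = A − B/2 + 1 = 351/2 − 5/2 + 1 = 174.

174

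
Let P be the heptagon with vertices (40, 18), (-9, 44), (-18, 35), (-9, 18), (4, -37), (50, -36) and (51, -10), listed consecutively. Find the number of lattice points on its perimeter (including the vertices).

15

Summing gcd(|Δx|,|Δy|) over the edges gives the boundary count: gcd(49,26) + gcd(9,9) + gcd(9,17) + gcd(13,55) + gcd(46,1) + gcd(1,26) + gcd(11,28) = 1+9+1+1+1+1+1 = 15.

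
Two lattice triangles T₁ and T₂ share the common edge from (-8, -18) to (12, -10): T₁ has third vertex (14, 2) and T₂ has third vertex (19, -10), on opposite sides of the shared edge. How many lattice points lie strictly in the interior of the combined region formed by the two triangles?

135

The union is the simple quadrilateral with vertices (-8, -18), (14, 2), (12, -10), (19, -10) in order.
By the shoelace formula, twice the signed area is |((-8)·2 − 14·(-18)) + (14·(-10) − 12·2) + (12·(-10) − 19·(-10)) + (19·(-18) − (-8)·(-10))| = 280, so the area is 140.
Summing gcd(|Δx|,|Δy|) over the edges gives the boundary count: gcd(22,20) + gcd(2,12) + gcd(7,0) + gcd(27,8) = 2+2+7+1 = 12.
By Pick's theorem I = A − B/2 + 1 = 140 − 12/2 + 1 = 135.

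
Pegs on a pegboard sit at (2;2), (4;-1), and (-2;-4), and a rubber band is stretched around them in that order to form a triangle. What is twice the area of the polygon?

The shoelace formula gives twice the area as |[2·(-1) − 4·2] + [4·(-4) − (-2)·(-1)] + [(-2)·2 − 2·(-4)]| = 24, so the area is 12.

24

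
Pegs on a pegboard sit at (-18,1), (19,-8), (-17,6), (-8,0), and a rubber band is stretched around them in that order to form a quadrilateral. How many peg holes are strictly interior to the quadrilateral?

69

By the shoelace formula, twice the signed area is |((-18)·(-8) − 19·1) + (19·6 − (-17)·(-8)) + ((-17)·0 − (-8)·6) + ((-8)·1 − (-18)·0)| = 143, so the area is 71.5.
Along each edge there are gcd(|Δx|,|Δy|)+1 lattice points, so counting each shared vertex once the boundary has gcd(37,9) + gcd(36,14) + gcd(9,6) + gcd(10,1) = 1+2+3+1 = 7.
By Pick's theorem A = I + B/2 − 1, so I = 71.5 − 7/2 + 1 = 69.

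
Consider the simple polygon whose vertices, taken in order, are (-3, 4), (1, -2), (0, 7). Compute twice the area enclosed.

The shoelace formula gives twice the area as |((-3)·(-2) − 1·4) + (1·7 − 0·(-2)) + (0·4 − (-3)·7)| = 30, so the area is 15.

30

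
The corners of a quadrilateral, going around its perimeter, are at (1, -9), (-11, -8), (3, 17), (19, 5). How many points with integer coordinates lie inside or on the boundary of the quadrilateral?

382

The shoelace formula gives twice the area as |(1·(-8) − (-11)·(-9)) + ((-11)·17 − 3·(-8)) + (3·5 − 19·17) + (19·(-9) − 1·5)| = 754, so the area is 377.
The number of boundary lattice points is Σ gcd(|Δx|,|Δy|) = gcd(12,1) + gcd(14,25) + gcd(16,12) + gcd(18,14) = 1+1+4+2 = 8.
Pick's theorem gives I = A − B/2 + 1 = 377 − 8/2 + 1 = 374, so the closed region contains I + B = 374 + 8 = 382 lattice points.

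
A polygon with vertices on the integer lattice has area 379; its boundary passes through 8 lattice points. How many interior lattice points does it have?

From Pick's theorem, I = A − B/2 + 1 = 379 − 8/2 + 1 = 376.

376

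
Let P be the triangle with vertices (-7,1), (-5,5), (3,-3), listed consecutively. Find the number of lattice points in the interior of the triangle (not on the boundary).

19

The shoelace formula gives twice the area as |((-7)·5 − (-5)·1) + ((-5)·(-3) − 3·5) + (3·1 − (-7)·(-3))| = 48, so the area is 24.
Summing gcd(|Δx|,|Δy|) over the edges gives the boundary count: gcd(2,4) + gcd(8,8) + gcd(10,4) = 2+8+2 = 12.
By Pick's theorem A = I + B/2 − 1, so I = 24 − 12/2 + 1 = 19.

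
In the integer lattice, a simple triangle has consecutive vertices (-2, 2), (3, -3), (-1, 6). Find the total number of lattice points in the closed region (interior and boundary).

17

By the shoelace formula, twice the signed area is |[(-2)·(-3) − 3·2] + [3·6 − (-1)·(-3)] + [(-1)·2 − (-2)·6]| = 25, so the area is 25/2.
The number of boundary lattice points is Σ gcd(|Δx|,|Δy|) = gcd(5,5) + gcd(4,9) + gcd(1,4) = 5+1+1 = 7.
Pick's theorem gives I = A − B/2 + 1 = 25/2 − 7/2 + 1 = 10, so the closed region contains I + B = 10 + 7 = 17 lattice points.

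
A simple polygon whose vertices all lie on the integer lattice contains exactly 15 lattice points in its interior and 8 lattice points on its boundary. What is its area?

18

Pick's theorem states A = I + B/2 − 1, so A = 15 + 8/2 − 1 = 18.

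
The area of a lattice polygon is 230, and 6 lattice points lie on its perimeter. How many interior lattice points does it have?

228

Pick's theorem A = I + B/2 − 1 rearranges to I = A − B/2 + 1 = 230 − 6/2 + 1 = 228.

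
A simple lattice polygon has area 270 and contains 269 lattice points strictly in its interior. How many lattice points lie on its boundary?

4

Pick's theorem gives A = I + B/2 − 1, so B = 2(A − I + 1) = 2(270 − 269 + 1) = 4.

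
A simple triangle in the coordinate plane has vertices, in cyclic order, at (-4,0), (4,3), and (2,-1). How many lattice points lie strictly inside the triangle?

Using the shoelace formula, 2A = |[(-4)·3 − 4·0] + [4·(-1) − 2·3] + [2·0 − (-4)·(-1)]| = 26, so the area is 13.
Summing gcd(|Δx|,|Δy|) over the edges gives the boundary count: gcd(8,3) + gcd(2,4) + gcd(6,1) = 1+2+1 = 4.
By Pick's theorem A = I + B/2 − 1, so I = 13 − 4/2 + 1 = 12.

12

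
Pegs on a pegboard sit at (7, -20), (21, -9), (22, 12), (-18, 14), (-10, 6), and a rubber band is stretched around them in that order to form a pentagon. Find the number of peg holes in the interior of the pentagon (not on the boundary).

755

By the shoelace formula, twice the signed area is |(7·(-9) − 21·(-20)) + (21·12 − 22·(-9)) + (22·14 − (-18)·12) + ((-18)·6 − (-10)·14) + ((-10)·(-20) − 7·6)| = 1521, so the area is 1521/2.
Along each edge there are gcd(|Δx|,|Δy|)+1 lattice points, so counting each shared vertex once the boundary has gcd(14,11) + gcd(1,21) + gcd(40,2) + gcd(8,8) + gcd(17,26) = 1+1+2+8+1 = 13.
By Pick's theorem A = I + B/2 − 1, so I = 1521/2 − 13/2 + 1 = 755.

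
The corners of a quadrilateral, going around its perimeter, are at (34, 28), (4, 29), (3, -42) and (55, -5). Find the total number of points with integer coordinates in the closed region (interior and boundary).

2316

The shoelace formula gives twice the area as |[34·29 − 4·28] + [4·(-42) − 3·29] + [3·(-5) − 55·(-42)] + [55·28 − 34·(-5)]| = 4624, so the area is 2312.
The number of boundary lattice points is Σ gcd(|Δx|,|Δy|) = gcd(30,1) + gcd(1,71) + gcd(52,37) + gcd(21,33) = 1+1+1+3 = 6.
Pick's theorem gives I = A − B/2 + 1 = 2312 − 6/2 + 1 = 2310, so the closed region contains I + B = 2310 + 6 = 2316 lattice points.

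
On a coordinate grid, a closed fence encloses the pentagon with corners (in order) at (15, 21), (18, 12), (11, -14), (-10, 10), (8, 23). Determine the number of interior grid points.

Using the shoelace formula, 2A = |[15·12 − 18·21] + [18·(-14) − 11·12] + [11·10 − (-10)·(-14)] + [(-10)·23 − 8·10] + [8·21 − 15·23]| = 1099, so the area is 1099/2.
Summing gcd(|Δx|,|Δy|) over the edges gives the boundary count: gcd(3,9) + gcd(7,26) + gcd(21,24) + gcd(18,13) + gcd(7,2) = 3+1+3+1+1 = 9.
Pick's theorem gives I = A − B/2 + 1 = 1099/2 − 9/2 + 1 = 546.

546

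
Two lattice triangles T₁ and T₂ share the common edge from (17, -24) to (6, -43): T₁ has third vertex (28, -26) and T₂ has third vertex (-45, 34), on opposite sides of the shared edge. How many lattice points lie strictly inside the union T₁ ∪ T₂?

The union is the simple quadrilateral with vertices (17, -24), (28, -26), (6, -43), (-45, 34) in order.
By the shoelace formula, twice the signed area is |(17·(-26) − 28·(-24)) + (28·(-43) − 6·(-26)) + (6·34 − (-45)·(-43)) + ((-45)·(-24) − 17·34)| = 2047, so the area is 1023.5.
Along each edge there are gcd(|Δx|,|Δy|)+1 lattice points, so counting each shared vertex once the boundary has gcd(11,2) + gcd(22,17) + gcd(51,77) + gcd(62,58) = 1+1+1+2 = 5.
By Pick's theorem I = A − B/2 + 1 = 1023.5 − 5/2 + 1 = 1022.

1022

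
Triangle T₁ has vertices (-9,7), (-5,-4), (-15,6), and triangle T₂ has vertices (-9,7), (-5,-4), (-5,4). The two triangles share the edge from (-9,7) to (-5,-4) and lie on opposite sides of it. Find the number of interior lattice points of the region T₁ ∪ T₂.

The union is the simple quadrilateral with vertices (-9,7), (-15,6), (-5,-4), (-5,4) in order.
The shoelace formula gives twice the area as |[(-9)·6 − (-15)·7] + [(-15)·(-4) − (-5)·6] + [(-5)·4 − (-5)·(-4)] + [(-5)·7 − (-9)·4]| = 102, so the area is 51.
Summing gcd(|Δx|,|Δy|) over the edges gives the boundary count: gcd(6,1) + gcd(10,10) + gcd(0,8) + gcd(4,3) = 1+10+8+1 = 20.
By Pick's theorem I = A − B/2 + 1 = 51 − 20/2 + 1 = 42.

42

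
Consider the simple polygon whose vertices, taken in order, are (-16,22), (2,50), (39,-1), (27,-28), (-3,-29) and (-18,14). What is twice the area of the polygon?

5464

Using the shoelace formula, 2A = |((-16)·50 − 2·22) + (2·(-1) − 39·50) + (39·(-28) − 27·(-1)) + (27·(-29) − (-3)·(-28)) + ((-3)·14 − (-18)·(-29)) + ((-18)·22 − (-16)·14)| = 5464, so the area is 2732.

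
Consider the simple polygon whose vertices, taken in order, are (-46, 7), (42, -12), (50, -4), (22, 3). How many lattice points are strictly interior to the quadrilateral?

601

Using the shoelace formula, 2A = |((-46)·(-12) − 42·7) + (42·(-4) − 50·(-12)) + (50·3 − 22·(-4)) + (22·7 − (-46)·3)| = 1220, so the area is 610.
The number of boundary lattice points is Σ gcd(|Δx|,|Δy|) = gcd(88,19) + gcd(8,8) + gcd(28,7) + gcd(68,4) = 1+8+7+4 = 20.
By Pick's theorem A = I + B/2 − 1, so I = 610 − 20/2 + 1 = 601.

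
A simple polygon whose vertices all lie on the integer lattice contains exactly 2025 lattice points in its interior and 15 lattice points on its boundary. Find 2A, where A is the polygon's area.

Pick's theorem states A = I + B/2 − 1, so A = 2025 + 15/2 − 1 = 4063/2.
Hence 2A = 4063.

4063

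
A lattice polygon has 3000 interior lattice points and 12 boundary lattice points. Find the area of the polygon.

By Pick's theorem, A = I + B/2 − 1 = 3000 + 12/2 − 1 = 3005.

3005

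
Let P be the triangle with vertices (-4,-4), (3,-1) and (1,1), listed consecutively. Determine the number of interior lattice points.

The shoelace formula gives twice the area as |((-4)·(-1) − 3·(-4)) + (3·1 − 1·(-1)) + (1·(-4) − (-4)·1)| = 20, so the area is 10.
Summing gcd(|Δx|,|Δy|) over the edges gives the boundary count: gcd(7,3) + gcd(2,2) + gcd(5,5) = 1+2+5 = 8.
Pick's theorem gives I = A − B/2 + 1 = 10 − 8/2 + 1 = 7.

7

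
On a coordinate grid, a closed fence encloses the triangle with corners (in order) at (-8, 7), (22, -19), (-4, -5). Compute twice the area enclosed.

256

By the shoelace formula, twice the signed area is |[(-8)·(-19) − 22·7] + [22·(-5) − (-4)·(-19)] + [(-4)·7 − (-8)·(-5)]| = 256, so the area is 128.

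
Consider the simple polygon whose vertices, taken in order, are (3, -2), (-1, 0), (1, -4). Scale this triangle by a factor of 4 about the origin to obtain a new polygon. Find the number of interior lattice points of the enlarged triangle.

85

Using the shoelace formula, 2A = |[3·0 − (-1)·(-2)] + [(-1)·(-4) − 1·0] + [1·(-2) − 3·(-4)]| = 12, so the area is 6.
Along each edge there are gcd(|Δx|,|Δy|)+1 lattice points, so counting each shared vertex once the boundary has gcd(4,2) + gcd(2,4) + gcd(2,2) = 2+2+2 = 6.
Scaling by 4 multiplies the area by 4² = 16 (so the new area is 96) and multiplies the boundary lattice-point count by 4, giving 24.
By Pick's theorem, the interior count of the dilated polygon is 96 − 24/2 + 1 = 85.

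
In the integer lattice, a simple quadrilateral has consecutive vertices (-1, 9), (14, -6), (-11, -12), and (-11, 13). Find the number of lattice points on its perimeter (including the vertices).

43

Summing gcd(|Δx|,|Δy|) over the edges gives the boundary count: gcd(15,15) + gcd(25,6) + gcd(0,25) + gcd(10,4) = 15+1+25+2 = 43.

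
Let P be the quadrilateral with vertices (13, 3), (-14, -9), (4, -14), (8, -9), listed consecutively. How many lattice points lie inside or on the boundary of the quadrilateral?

The shoelace formula gives twice the area as |(13·(-9) − (-14)·3) + ((-14)·(-14) − 4·(-9)) + (4·(-9) − 8·(-14)) + (8·3 − 13·(-9))| = 374, so the area is 187.
Along each edge there are gcd(|Δx|,|Δy|)+1 lattice points, so counting each shared vertex once the boundary has gcd(27,12) + gcd(18,5) + gcd(4,5) + gcd(5,12) = 3+1+1+1 = 6.
Pick's theorem gives I = A − B/2 + 1 = 187 − 6/2 + 1 = 185, so the closed region contains I + B = 185 + 6 = 191 lattice points.

191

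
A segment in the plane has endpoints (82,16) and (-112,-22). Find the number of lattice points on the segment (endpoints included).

The number of lattice points on a segment between lattice points is gcd(|Δx|,|Δy|) + 1 = gcd(194,38) + 1 = 2 + 1 = 3.

3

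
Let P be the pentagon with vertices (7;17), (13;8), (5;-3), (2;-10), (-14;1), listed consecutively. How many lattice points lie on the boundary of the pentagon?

7

Along each edge there are gcd(|Δx|,|Δy|)+1 lattice points, so counting each shared vertex once the boundary has gcd(6,9) + gcd(8,11) + gcd(3,7) + gcd(16,11) + gcd(21,16) = 3+1+1+1+1 = 7.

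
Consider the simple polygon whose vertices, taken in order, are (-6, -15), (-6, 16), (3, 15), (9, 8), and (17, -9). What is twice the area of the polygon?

961

By the shoelace formula, twice the signed area is |[(-6)·16 − (-6)·(-15)] + [(-6)·15 − 3·16] + [3·8 − 9·15] + [9·(-9) − 17·8] + [17·(-15) − (-6)·(-9)]| = 961, so the area is 961/2.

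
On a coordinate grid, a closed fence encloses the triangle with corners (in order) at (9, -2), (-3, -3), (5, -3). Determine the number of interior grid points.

0

Using the shoelace formula, 2A = |[9·(-3) − (-3)·(-2)] + [(-3)·(-3) − 5·(-3)] + [5·(-2) − 9·(-3)]| = 8, so the area is 4.
Summing gcd(|Δx|,|Δy|) over the edges gives the boundary count: gcd(12,1) + gcd(8,0) + gcd(4,1) = 1+8+1 = 10.
By Pick's theorem A = I + B/2 − 1, so I = 4 − 10/2 + 1 = 0.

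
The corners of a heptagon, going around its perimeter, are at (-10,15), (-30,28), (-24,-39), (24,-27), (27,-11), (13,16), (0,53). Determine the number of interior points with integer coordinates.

Using the shoelace formula, 2A = |[(-10)·28 − (-30)·15] + [(-30)·(-39) − (-24)·28] + [(-24)·(-27) − 24·(-39)] + [24·(-11) − 27·(-27)] + [27·16 − 13·(-11)] + [13·53 − 0·16] + [0·15 − (-10)·53]| = 5855, so the area is 2927.5.
Along each edge there are gcd(|Δx|,|Δy|)+1 lattice points, so counting each shared vertex once the boundary has gcd(20,13) + gcd(6,67) + gcd(48,12) + gcd(3,16) + gcd(14,27) + gcd(13,37) + gcd(10,38) = 1+1+12+1+1+1+2 = 19.
By Pick's theorem A = I + B/2 − 1, so I = 2927.5 − 19/2 + 1 = 2919.

2919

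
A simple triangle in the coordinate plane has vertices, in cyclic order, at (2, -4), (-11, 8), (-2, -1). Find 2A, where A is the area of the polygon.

9

Using the shoelace formula, 2A = |[2·8 − (-11)·(-4)] + [(-11)·(-1) − (-2)·8] + [(-2)·(-4) − 2·(-1)]| = 9, so the area is 4.5.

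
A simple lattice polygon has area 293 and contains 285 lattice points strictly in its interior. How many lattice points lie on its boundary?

18

Pick's theorem gives A = I + B/2 − 1, so B = 2(A − I + 1) = 2(293 − 285 + 1) = 18.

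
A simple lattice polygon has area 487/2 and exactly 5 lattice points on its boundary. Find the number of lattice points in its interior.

From Pick's theorem, I = A − B/2 + 1 = 487/2 − 5/2 + 1 = 242.

242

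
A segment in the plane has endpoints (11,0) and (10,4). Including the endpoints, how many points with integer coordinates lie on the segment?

2

The number of lattice points on a segment between lattice points is gcd(|Δx|,|Δy|) + 1 = gcd(1,4) + 1 = 1 + 1 = 2.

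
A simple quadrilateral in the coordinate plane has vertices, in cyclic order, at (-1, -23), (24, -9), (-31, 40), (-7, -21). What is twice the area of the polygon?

2313

Using the shoelace formula, 2A = |[(-1)·(-9) − 24·(-23)] + [24·40 − (-31)·(-9)] + [(-31)·(-21) − (-7)·40] + [(-7)·(-23) − (-1)·(-21)]| = 2313, so the area is 2313/2.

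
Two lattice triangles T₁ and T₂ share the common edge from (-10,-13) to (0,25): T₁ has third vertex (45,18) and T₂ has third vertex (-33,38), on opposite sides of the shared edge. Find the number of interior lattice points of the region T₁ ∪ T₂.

The union is the simple quadrilateral with vertices (-10,-13), (45,18), (0,25), (-33,38) in order.
By the shoelace formula, twice the signed area is |[(-10)·18 − 45·(-13)] + [45·25 − 0·18] + [0·38 − (-33)·25] + [(-33)·(-13) − (-10)·38]| = 3164, so the area is 1582.
The number of boundary lattice points is Σ gcd(|Δx|,|Δy|) = gcd(55,31) + gcd(45,7) + gcd(33,13) + gcd(23,51) = 1+1+1+1 = 4.
By Pick's theorem I = A − B/2 + 1 = 1582 − 4/2 + 1 = 1581.

1581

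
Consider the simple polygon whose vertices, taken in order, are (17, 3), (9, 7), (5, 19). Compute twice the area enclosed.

80

Using the shoelace formula, 2A = |(17·7 − 9·3) + (9·19 − 5·7) + (5·3 − 17·19)| = 80, so the area is 40.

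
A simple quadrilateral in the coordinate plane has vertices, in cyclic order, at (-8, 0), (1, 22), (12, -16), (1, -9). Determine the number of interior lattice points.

Using the shoelace formula, 2A = |((-8)·22 − 1·0) + (1·(-16) − 12·22) + (12·(-9) − 1·(-16)) + (1·0 − (-8)·(-9))| = 620, so the area is 310.
The number of boundary lattice points is Σ gcd(|Δx|,|Δy|) = gcd(9,22) + gcd(11,38) + gcd(11,7) + gcd(9,9) = 1+1+1+9 = 12.
Pick's theorem gives I = A − B/2 + 1 = 310 − 12/2 + 1 = 305.

305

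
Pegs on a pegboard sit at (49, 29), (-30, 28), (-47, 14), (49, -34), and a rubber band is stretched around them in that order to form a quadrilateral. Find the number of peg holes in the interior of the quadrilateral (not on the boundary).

3513

Using the shoelace formula, 2A = |(49·28 − (-30)·29) + ((-30)·14 − (-47)·28) + ((-47)·(-34) − 49·14) + (49·29 − 49·(-34))| = 7137, so the area is 3568.5.
Summing gcd(|Δx|,|Δy|) over the edges gives the boundary count: gcd(79,1) + gcd(17,14) + gcd(96,48) + gcd(0,63) = 1+1+48+63 = 113.
By Pick's theorem A = I + B/2 − 1, so I = 3568.5 − 113/2 + 1 = 3513.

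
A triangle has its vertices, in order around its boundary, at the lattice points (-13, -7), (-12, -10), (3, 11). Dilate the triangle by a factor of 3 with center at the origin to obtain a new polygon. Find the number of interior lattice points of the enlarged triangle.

289

Using the shoelace formula, 2A = |((-13)·(-10) − (-12)·(-7)) + ((-12)·11 − 3·(-10)) + (3·(-7) − (-13)·11)| = 66, so the area is 33.
Summing gcd(|Δx|,|Δy|) over the edges gives the boundary count: gcd(1,3) + gcd(15,21) + gcd(16,18) = 1+3+2 = 6.
Scaling by 3 multiplies the area by 3² = 9 (so the new area is 297) and multiplies the boundary lattice-point count by 3, giving 18.
By Pick's theorem, the interior count of the dilated polygon is 297 − 18/2 + 1 = 289.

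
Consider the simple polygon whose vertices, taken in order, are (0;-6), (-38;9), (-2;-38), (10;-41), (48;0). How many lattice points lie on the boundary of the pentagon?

Along each edge there are gcd(|Δx|,|Δy|)+1 lattice points, so counting each shared vertex once the boundary has gcd(38,15) + gcd(36,47) + gcd(12,3) + gcd(38,41) + gcd(48,6) = 1+1+3+1+6 = 12.

12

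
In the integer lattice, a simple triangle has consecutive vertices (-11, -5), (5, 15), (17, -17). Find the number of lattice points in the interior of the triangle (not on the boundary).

The shoelace formula gives twice the area as |((-11)·15 − 5·(-5)) + (5·(-17) − 17·15) + (17·(-5) − (-11)·(-17))| = 752, so the area is 376.
The number of boundary lattice points is Σ gcd(|Δx|,|Δy|) = gcd(16,20) + gcd(12,32) + gcd(28,12) = 4+4+4 = 12.
Pick's theorem gives I = A − B/2 + 1 = 376 − 12/2 + 1 = 371.

371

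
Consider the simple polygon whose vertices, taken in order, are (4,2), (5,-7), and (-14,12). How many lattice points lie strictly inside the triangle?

Using the shoelace formula, 2A = |[4·(-7) − 5·2] + [5·12 − (-14)·(-7)] + [(-14)·2 − 4·12]| = 152, so the area is 76.
The number of boundary lattice points is Σ gcd(|Δx|,|Δy|) = gcd(1,9) + gcd(19,19) + gcd(18,10) = 1+19+2 = 22.
Pick's theorem gives I = A − B/2 + 1 = 76 − 22/2 + 1 = 66.

66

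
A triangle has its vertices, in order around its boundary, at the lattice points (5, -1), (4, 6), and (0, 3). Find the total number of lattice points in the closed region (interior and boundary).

Using the shoelace formula, 2A = |(5·6 − 4·(-1)) + (4·3 − 0·6) + (0·(-1) − 5·3)| = 31, so the area is 15.5.
Summing gcd(|Δx|,|Δy|) over the edges gives the boundary count: gcd(1,7) + gcd(4,3) + gcd(5,4) = 1+1+1 = 3.
Pick's theorem gives I = A − B/2 + 1 = 15.5 − 3/2 + 1 = 15, so the closed region contains I + B = 15 + 3 = 18 lattice points.

18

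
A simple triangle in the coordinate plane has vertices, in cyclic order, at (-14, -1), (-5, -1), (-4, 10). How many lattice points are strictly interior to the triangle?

By the shoelace formula, twice the signed area is |[(-14)·(-1) − (-5)·(-1)] + [(-5)·10 − (-4)·(-1)] + [(-4)·(-1) − (-14)·10]| = 99, so the area is 49.5.
Along each edge there are gcd(|Δx|,|Δy|)+1 lattice points, so counting each shared vertex once the boundary has gcd(9,0) + gcd(1,11) + gcd(10,11) = 9+1+1 = 11.
Pick's theorem gives I = A − B/2 + 1 = 49.5 − 11/2 + 1 = 45.

45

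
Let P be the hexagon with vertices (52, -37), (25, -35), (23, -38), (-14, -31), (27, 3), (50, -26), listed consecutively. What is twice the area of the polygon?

2840

The shoelace formula gives twice the area as |(52·(-35) − 25·(-37)) + (25·(-38) − 23·(-35)) + (23·(-31) − (-14)·(-38)) + ((-14)·3 − 27·(-31)) + (27·(-26) − 50·3) + (50·(-37) − 52·(-26))| = 2840, so the area is 1420.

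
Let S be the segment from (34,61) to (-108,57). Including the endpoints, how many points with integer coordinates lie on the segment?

The number of lattice points on a segment between lattice points is gcd(|Δx|,|Δy|) + 1 = gcd(142,4) + 1 = 2 + 1 = 3.

3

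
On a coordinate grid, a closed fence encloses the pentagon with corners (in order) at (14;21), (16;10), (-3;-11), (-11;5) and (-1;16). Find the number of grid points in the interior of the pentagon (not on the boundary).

440

Using the shoelace formula, 2A = |(14·10 − 16·21) + (16·(-11) − (-3)·10) + ((-3)·5 − (-11)·(-11)) + ((-11)·16 − (-1)·5) + ((-1)·21 − 14·16)| = 894, so the area is 447.
Summing gcd(|Δx|,|Δy|) over the edges gives the boundary count: gcd(2,11) + gcd(19,21) + gcd(8,16) + gcd(10,11) + gcd(15,5) = 1+1+8+1+5 = 16.
Pick's theorem gives I = A − B/2 + 1 = 447 − 16/2 + 1 = 440.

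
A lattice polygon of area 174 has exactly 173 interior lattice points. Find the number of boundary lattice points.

Pick's theorem gives A = I + B/2 − 1, so B = 2(A − I + 1) = 2(174 − 173 + 1) = 4.

4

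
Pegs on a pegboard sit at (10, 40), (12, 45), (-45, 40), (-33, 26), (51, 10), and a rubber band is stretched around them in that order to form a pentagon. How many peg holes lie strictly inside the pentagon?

1451

The shoelace formula gives twice the area as |(10·45 − 12·40) + (12·40 − (-45)·45) + ((-45)·26 − (-33)·40) + ((-33)·10 − 51·26) + (51·40 − 10·10)| = 2909, so the area is 1454.5.
Along each edge there are gcd(|Δx|,|Δy|)+1 lattice points, so counting each shared vertex once the boundary has gcd(2,5) + gcd(57,5) + gcd(12,14) + gcd(84,16) + gcd(41,30) = 1+1+2+4+1 = 9.
By Pick's theorem A = I + B/2 − 1, so I = 1454.5 − 9/2 + 1 = 1451.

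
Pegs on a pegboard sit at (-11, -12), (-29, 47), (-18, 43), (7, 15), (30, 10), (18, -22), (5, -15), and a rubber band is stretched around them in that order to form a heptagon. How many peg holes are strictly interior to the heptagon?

By the shoelace formula, twice the signed area is |[(-11)·47 − (-29)·(-12)] + [(-29)·43 − (-18)·47] + [(-18)·15 − 7·43] + [7·10 − 30·15] + [30·(-22) − 18·10] + [18·(-15) − 5·(-22)] + [5·(-12) − (-11)·(-15)]| = 3442, so the area is 1721.
Summing gcd(|Δx|,|Δy|) over the edges gives the boundary count: gcd(18,59) + gcd(11,4) + gcd(25,28) + gcd(23,5) + gcd(12,32) + gcd(13,7) + gcd(16,3) = 1+1+1+1+4+1+1 = 10.
By Pick's theorem A = I + B/2 − 1, so I = 1721 − 10/2 + 1 = 1717.

1717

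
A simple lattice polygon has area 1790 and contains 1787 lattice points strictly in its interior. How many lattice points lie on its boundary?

Pick's theorem gives A = I + B/2 − 1, so B = 2(A − I + 1) = 2(1790 − 1787 + 1) = 8.

8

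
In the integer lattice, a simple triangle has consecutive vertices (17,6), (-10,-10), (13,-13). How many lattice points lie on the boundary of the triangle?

3

Summing gcd(|Δx|,|Δy|) over the edges gives the boundary count: gcd(27,16) + gcd(23,3) + gcd(4,19) = 1+1+1 = 3.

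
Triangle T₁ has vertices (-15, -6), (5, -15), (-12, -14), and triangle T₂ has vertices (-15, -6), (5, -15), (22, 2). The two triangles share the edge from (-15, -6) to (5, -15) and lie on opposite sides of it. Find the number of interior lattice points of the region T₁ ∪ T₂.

The union is the simple quadrilateral with vertices (-15, -6), (-12, -14), (5, -15), (22, 2) in order.
The shoelace formula gives twice the area as |((-15)·(-14) − (-12)·(-6)) + ((-12)·(-15) − 5·(-14)) + (5·2 − 22·(-15)) + (22·(-6) − (-15)·2)| = 626, so the area is 313.
Summing gcd(|Δx|,|Δy|) over the edges gives the boundary count: gcd(3,8) + gcd(17,1) + gcd(17,17) + gcd(37,8) = 1+1+17+1 = 20.
By Pick's theorem I = A − B/2 + 1 = 313 − 20/2 + 1 = 304.

304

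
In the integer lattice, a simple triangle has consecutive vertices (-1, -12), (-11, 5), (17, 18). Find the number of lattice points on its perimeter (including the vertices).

Summing gcd(|Δx|,|Δy|) over the edges gives the boundary count: gcd(10,17) + gcd(28,13) + gcd(18,30) = 1+1+6 = 8.

8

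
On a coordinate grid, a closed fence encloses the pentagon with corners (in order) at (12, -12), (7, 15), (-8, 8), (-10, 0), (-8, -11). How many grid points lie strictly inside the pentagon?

427

By the shoelace formula, twice the signed area is |(12·15 − 7·(-12)) + (7·8 − (-8)·15) + ((-8)·0 − (-10)·8) + ((-10)·(-11) − (-8)·0) + ((-8)·(-12) − 12·(-11))| = 858, so the area is 429.
The number of boundary lattice points is Σ gcd(|Δx|,|Δy|) = gcd(5,27) + gcd(15,7) + gcd(2,8) + gcd(2,11) + gcd(20,1) = 1+1+2+1+1 = 6.
Pick's theorem gives I = A − B/2 + 1 = 429 − 6/2 + 1 = 427.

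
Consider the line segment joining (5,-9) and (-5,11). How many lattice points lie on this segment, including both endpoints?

11

The number of lattice points on a segment between lattice points is gcd(|Δx|,|Δy|) + 1 = gcd(10,20) + 1 = 10 + 1 = 11.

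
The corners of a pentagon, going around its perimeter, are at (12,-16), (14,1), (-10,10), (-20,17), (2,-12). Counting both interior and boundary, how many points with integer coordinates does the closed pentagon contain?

The shoelace formula gives twice the area as |[12·1 − 14·(-16)] + [14·10 − (-10)·1] + [(-10)·17 − (-20)·10] + [(-20)·(-12) − 2·17] + [2·(-16) − 12·(-12)]| = 734, so the area is 367.
Along each edge there are gcd(|Δx|,|Δy|)+1 lattice points, so counting each shared vertex once the boundary has gcd(2,17) + gcd(24,9) + gcd(10,7) + gcd(22,29) + gcd(10,4) = 1+3+1+1+2 = 8.
Pick's theorem gives I = A − B/2 + 1 = 367 − 8/2 + 1 = 364, so the closed region contains I + B = 364 + 8 = 372 lattice points.

372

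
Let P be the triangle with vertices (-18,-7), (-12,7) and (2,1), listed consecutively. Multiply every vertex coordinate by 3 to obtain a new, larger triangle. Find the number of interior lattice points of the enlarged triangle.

1033

By the shoelace formula, twice the signed area is |((-18)·7 − (-12)·(-7)) + ((-12)·1 − 2·7) + (2·(-7) − (-18)·1)| = 232, so the area is 116.
Along each edge there are gcd(|Δx|,|Δy|)+1 lattice points, so counting each shared vertex once the boundary has gcd(6,14) + gcd(14,6) + gcd(20,8) = 2+2+4 = 8.
Scaling by 3 multiplies the area by 3² = 9 (so the new area is 1044) and multiplies the boundary lattice-point count by 3, giving 24.
By Pick's theorem, the interior count of the dilated polygon is 1044 − 24/2 + 1 = 1033.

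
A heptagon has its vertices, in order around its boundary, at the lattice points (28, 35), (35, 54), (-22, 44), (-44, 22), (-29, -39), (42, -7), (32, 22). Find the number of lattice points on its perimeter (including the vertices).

28

Along each edge there are gcd(|Δx|,|Δy|)+1 lattice points, so counting each shared vertex once the boundary has gcd(7,19) + gcd(57,10) + gcd(22,22) + gcd(15,61) + gcd(71,32) + gcd(10,29) + gcd(4,13) = 1+1+22+1+1+1+1 = 28.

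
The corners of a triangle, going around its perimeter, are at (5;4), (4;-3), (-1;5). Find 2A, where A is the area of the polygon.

43

Using the shoelace formula, 2A = |[5·(-3) − 4·4] + [4·5 − (-1)·(-3)] + [(-1)·4 − 5·5]| = 43, so the area is 43/2.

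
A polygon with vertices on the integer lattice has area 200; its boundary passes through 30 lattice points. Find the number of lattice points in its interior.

Pick's theorem A = I + B/2 − 1 rearranges to I = A − B/2 + 1 = 200 − 30/2 + 1 = 186.

186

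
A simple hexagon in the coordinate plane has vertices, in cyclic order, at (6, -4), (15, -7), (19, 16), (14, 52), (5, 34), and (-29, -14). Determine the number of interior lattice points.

1234

By the shoelace formula, twice the signed area is |[6·(-7) − 15·(-4)] + [15·16 − 19·(-7)] + [19·52 − 14·16] + [14·34 − 5·52] + [5·(-14) − (-29)·34] + [(-29)·(-4) − 6·(-14)]| = 2487, so the area is 1243.5.
Summing gcd(|Δx|,|Δy|) over the edges gives the boundary count: gcd(9,3) + gcd(4,23) + gcd(5,36) + gcd(9,18) + gcd(34,48) + gcd(35,10) = 3+1+1+9+2+5 = 21.
By Pick's theorem A = I + B/2 − 1, so I = 1243.5 − 21/2 + 1 = 1234.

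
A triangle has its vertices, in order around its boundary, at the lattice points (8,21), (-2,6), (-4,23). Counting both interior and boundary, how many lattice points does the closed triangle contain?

The shoelace formula gives twice the area as |[8·6 − (-2)·21] + [(-2)·23 − (-4)·6] + [(-4)·21 − 8·23]| = 200, so the area is 100.
The number of boundary lattice points is Σ gcd(|Δx|,|Δy|) = gcd(10,15) + gcd(2,17) + gcd(12,2) = 5+1+2 = 8.
Pick's theorem gives I = A − B/2 + 1 = 100 − 8/2 + 1 = 97, so the closed region contains I + B = 97 + 8 = 105 lattice points.

105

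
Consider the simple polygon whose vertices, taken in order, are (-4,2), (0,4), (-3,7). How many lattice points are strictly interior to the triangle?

The shoelace formula gives twice the area as |[(-4)·4 − 0·2] + [0·7 − (-3)·4] + [(-3)·2 − (-4)·7]| = 18, so the area is 9.
Summing gcd(|Δx|,|Δy|) over the edges gives the boundary count: gcd(4,2) + gcd(3,3) + gcd(1,5) = 2+3+1 = 6.
By Pick's theorem A = I + B/2 − 1, so I = 9 − 6/2 + 1 = 7.

7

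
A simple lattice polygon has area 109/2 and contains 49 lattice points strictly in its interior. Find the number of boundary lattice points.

13

Pick's theorem gives A = I + B/2 − 1, so B = 2(A − I + 1) = 2(109/2 − 49 + 1) = 13.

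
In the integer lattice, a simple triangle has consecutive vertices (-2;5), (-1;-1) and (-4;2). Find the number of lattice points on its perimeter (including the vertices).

Along each edge there are gcd(|Δx|,|Δy|)+1 lattice points, so counting each shared vertex once the boundary has gcd(1,6) + gcd(3,3) + gcd(2,3) = 1+3+1 = 5.

5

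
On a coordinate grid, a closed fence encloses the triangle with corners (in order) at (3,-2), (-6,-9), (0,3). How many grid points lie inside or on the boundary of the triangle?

38

By the shoelace formula, twice the signed area is |[3·(-9) − (-6)·(-2)] + [(-6)·3 − 0·(-9)] + [0·(-2) − 3·3]| = 66, so the area is 33.
Along each edge there are gcd(|Δx|,|Δy|)+1 lattice points, so counting each shared vertex once the boundary has gcd(9,7) + gcd(6,12) + gcd(3,5) = 1+6+1 = 8.
Pick's theorem gives I = A − B/2 + 1 = 33 − 8/2 + 1 = 30, so the closed region contains I + B = 30 + 8 = 38 lattice points.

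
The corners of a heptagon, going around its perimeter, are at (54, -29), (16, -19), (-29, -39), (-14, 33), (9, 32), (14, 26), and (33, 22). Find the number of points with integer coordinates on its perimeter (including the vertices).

Along each edge there are gcd(|Δx|,|Δy|)+1 lattice points, so counting each shared vertex once the boundary has gcd(38,10) + gcd(45,20) + gcd(15,72) + gcd(23,1) + gcd(5,6) + gcd(19,4) + gcd(21,51) = 2+5+3+1+1+1+3 = 16.

16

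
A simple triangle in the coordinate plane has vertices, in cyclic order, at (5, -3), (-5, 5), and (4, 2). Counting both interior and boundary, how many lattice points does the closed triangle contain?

By the shoelace formula, twice the signed area is |[5·5 − (-5)·(-3)] + [(-5)·2 − 4·5] + [4·(-3) − 5·2]| = 42, so the area is 21.
The number of boundary lattice points is Σ gcd(|Δx|,|Δy|) = gcd(10,8) + gcd(9,3) + gcd(1,5) = 2+3+1 = 6.
Pick's theorem gives I = A − B/2 + 1 = 21 − 6/2 + 1 = 19, so the closed region contains I + B = 19 + 6 = 25 lattice points.

25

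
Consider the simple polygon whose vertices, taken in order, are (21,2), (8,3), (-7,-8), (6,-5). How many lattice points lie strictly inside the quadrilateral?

101

By the shoelace formula, twice the signed area is |[21·3 − 8·2] + [8·(-8) − (-7)·3] + [(-7)·(-5) − 6·(-8)] + [6·2 − 21·(-5)]| = 204, so the area is 102.
Along each edge there are gcd(|Δx|,|Δy|)+1 lattice points, so counting each shared vertex once the boundary has gcd(13,1) + gcd(15,11) + gcd(13,3) + gcd(15,7) = 1+1+1+1 = 4.
By Pick's theorem A = I + B/2 − 1, so I = 102 − 4/2 + 1 = 101.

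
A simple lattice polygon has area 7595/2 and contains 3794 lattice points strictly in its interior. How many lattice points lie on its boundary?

Pick's theorem gives A = I + B/2 − 1, so B = 2(A − I + 1) = 2(7595/2 − 3794 + 1) = 9.

9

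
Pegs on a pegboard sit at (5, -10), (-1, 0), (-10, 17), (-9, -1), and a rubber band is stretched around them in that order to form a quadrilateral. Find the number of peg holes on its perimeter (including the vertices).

Summing gcd(|Δx|,|Δy|) over the edges gives the boundary count: gcd(6,10) + gcd(9,17) + gcd(1,18) + gcd(14,9) = 2+1+1+1 = 5.

5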